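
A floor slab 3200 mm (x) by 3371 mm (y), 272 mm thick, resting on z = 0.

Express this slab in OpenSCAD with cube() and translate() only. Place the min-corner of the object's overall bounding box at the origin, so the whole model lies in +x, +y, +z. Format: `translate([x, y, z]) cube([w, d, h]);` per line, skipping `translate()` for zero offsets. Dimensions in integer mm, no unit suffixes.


cube([3200, 3371, 272]);


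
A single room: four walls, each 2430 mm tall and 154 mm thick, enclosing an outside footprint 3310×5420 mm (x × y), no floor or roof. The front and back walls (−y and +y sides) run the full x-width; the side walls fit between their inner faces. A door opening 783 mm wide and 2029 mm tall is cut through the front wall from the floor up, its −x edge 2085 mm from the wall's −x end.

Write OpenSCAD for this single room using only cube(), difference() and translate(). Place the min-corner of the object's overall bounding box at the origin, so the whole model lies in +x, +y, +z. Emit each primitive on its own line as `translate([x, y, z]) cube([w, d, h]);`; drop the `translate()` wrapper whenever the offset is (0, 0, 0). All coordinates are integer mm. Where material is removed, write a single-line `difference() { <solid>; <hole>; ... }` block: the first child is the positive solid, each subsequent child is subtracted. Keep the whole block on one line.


difference() { cube([3310, 154, 2430]); translate([2085, 0, 0]) cube([783, 154, 2029]); }
translate([0, 5266, 0]) cube([3310, 154, 2430]);
translate([0, 154, 0]) cube([154, 5112, 2430]);
translate([3156, 154, 0]) cube([154, 5112, 2430]);


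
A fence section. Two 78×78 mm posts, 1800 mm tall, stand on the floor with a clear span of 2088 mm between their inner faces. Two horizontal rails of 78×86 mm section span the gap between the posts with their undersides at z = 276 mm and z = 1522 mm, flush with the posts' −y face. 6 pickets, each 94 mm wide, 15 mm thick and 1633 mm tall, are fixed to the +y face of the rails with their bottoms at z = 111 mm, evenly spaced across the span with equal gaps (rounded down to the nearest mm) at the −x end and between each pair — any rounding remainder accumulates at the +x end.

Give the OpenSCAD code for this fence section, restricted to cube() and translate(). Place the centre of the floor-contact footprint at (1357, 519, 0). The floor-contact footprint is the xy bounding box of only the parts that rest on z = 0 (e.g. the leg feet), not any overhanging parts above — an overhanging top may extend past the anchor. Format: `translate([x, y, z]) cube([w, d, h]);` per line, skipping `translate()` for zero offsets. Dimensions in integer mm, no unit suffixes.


translate([235, 480, 0]) cube([78, 78, 1800]);
translate([2401, 480, 0]) cube([78, 78, 1800]);
translate([313, 480, 276]) cube([2088, 78, 86]);
translate([313, 480, 1522]) cube([2088, 78, 86]);
translate([530, 558, 111]) cube([94, 15, 1633]);
translate([841, 558, 111]) cube([94, 15, 1633]);
translate([1152, 558, 111]) cube([94, 15, 1633]);
translate([1463, 558, 111]) cube([94, 15, 1633]);
translate([1774, 558, 111]) cube([94, 15, 1633]);
translate([2085, 558, 111]) cube([94, 15, 1633]);


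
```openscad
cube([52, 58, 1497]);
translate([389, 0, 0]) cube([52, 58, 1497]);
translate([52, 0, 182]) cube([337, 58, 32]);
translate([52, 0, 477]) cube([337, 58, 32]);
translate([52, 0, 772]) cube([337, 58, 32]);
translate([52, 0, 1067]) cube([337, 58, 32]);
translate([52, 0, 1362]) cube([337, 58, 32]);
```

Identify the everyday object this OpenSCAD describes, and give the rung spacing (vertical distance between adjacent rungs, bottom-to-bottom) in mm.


A ladder. The rung spacing is 295 mm.

Two tall 52×58 posts with 5 short bars between them — a ladder. Adjacent rungs sit at z = 182 and z = 477, so the spacing is 477 − 182 = 295 mm.


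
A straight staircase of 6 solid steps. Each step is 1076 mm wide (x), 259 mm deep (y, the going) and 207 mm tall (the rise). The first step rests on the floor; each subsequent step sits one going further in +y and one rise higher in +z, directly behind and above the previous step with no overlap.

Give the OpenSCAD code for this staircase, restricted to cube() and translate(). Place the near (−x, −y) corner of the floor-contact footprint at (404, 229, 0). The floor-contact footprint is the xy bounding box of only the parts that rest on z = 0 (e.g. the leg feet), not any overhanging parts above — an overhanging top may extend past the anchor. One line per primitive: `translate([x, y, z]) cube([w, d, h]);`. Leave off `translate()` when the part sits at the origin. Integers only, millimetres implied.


translate([404, 229, 0]) cube([1076, 259, 207]);
translate([404, 488, 207]) cube([1076, 259, 207]);
translate([404, 747, 414]) cube([1076, 259, 207]);
translate([404, 1006, 621]) cube([1076, 259, 207]);
translate([404, 1265, 828]) cube([1076, 259, 207]);
translate([404, 1524, 1035]) cube([1076, 259, 207]);


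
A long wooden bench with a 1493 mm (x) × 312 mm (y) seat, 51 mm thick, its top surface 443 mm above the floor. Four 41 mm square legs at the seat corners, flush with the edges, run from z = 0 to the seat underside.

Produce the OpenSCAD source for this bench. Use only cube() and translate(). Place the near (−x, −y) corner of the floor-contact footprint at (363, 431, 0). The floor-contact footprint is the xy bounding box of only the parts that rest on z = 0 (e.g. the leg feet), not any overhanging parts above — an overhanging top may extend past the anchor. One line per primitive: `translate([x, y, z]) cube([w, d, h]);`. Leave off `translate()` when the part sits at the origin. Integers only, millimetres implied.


translate([363, 431, 392]) cube([1493, 312, 51]);
translate([363, 431, 0]) cube([41, 41, 392]);
translate([363, 702, 0]) cube([41, 41, 392]);
translate([1815, 431, 0]) cube([41, 41, 392]);
translate([1815, 702, 0]) cube([41, 41, 392]);


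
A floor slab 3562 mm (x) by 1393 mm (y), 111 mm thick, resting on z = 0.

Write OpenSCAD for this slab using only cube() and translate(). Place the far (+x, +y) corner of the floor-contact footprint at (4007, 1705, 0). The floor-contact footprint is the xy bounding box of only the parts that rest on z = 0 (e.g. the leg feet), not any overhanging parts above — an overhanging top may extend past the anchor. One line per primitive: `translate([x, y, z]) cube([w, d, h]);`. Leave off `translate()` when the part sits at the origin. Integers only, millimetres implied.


translate([445, 312, 0]) cube([3562, 1393, 111]);


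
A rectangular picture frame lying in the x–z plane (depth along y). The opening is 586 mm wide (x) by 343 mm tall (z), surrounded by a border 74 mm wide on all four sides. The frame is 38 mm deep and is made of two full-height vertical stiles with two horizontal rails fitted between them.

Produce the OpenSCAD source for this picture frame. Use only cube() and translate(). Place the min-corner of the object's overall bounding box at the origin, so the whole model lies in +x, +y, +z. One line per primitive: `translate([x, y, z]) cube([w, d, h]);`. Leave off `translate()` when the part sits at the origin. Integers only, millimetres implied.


cube([74, 38, 491]);
translate([660, 0, 0]) cube([74, 38, 491]);
translate([74, 0, 0]) cube([586, 38, 74]);
translate([74, 0, 417]) cube([586, 38, 74]);


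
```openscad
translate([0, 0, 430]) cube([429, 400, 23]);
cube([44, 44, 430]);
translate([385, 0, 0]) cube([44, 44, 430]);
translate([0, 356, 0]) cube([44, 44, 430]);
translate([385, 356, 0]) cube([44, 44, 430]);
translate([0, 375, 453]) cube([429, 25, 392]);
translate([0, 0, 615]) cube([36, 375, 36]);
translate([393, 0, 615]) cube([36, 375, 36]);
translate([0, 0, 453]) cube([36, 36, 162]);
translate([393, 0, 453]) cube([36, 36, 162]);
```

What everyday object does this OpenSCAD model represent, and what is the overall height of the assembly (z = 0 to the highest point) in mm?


A chair. The overall height is 845 mm.

A slab on four corner posts with a tall panel at the back — a chair. The seat slab sits at z = 430 with thickness 23, and the 392 mm backrest starts at the seat top, so the overall height is 430 + 23 + 392 = 845 mm.


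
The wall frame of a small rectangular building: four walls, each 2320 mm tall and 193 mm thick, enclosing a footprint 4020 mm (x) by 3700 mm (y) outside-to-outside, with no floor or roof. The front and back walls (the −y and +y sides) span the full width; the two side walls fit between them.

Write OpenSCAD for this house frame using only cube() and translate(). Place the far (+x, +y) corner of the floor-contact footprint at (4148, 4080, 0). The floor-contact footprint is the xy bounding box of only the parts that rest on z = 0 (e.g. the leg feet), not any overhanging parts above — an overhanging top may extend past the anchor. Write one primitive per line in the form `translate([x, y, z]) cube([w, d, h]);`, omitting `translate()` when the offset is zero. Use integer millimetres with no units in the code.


translate([128, 380, 0]) cube([4020, 193, 2320]);
translate([128, 3887, 0]) cube([4020, 193, 2320]);
translate([128, 573, 0]) cube([193, 3314, 2320]);
translate([3955, 573, 0]) cube([193, 3314, 2320]);


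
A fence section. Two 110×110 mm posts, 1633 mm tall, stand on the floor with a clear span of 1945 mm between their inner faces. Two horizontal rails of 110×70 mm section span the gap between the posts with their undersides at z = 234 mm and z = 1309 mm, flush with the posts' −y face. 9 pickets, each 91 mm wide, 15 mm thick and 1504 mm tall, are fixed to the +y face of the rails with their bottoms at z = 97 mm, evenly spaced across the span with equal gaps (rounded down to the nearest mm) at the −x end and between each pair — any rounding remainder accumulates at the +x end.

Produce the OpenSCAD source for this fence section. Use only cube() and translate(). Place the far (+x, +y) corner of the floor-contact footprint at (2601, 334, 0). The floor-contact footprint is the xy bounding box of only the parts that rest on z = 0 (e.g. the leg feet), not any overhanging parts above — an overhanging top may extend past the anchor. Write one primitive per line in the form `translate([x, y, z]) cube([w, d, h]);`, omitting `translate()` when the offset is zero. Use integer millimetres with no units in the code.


translate([436, 224, 0]) cube([110, 110, 1633]);
translate([2491, 224, 0]) cube([110, 110, 1633]);
translate([546, 224, 234]) cube([1945, 110, 70]);
translate([546, 224, 1309]) cube([1945, 110, 70]);
translate([658, 334, 97]) cube([91, 15, 1504]);
translate([861, 334, 97]) cube([91, 15, 1504]);
translate([1064, 334, 97]) cube([91, 15, 1504]);
translate([1267, 334, 97]) cube([91, 15, 1504]);
translate([1470, 334, 97]) cube([91, 15, 1504]);
translate([1673, 334, 97]) cube([91, 15, 1504]);
translate([1876, 334, 97]) cube([91, 15, 1504]);
translate([2079, 334, 97]) cube([91, 15, 1504]);
translate([2282, 334, 97]) cube([91, 15, 1504]);


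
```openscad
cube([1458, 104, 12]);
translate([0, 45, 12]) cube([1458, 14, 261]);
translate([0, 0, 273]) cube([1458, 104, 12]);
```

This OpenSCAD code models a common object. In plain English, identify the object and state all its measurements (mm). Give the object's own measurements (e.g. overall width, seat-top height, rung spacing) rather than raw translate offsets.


An I-beam lying along x, 1458 mm long. Overall section height 285 mm. Two flanges 104 mm wide (y) and 12 mm thick, one on the floor and one at the top; a web 14 mm thick runs between them, centred on the flange width.


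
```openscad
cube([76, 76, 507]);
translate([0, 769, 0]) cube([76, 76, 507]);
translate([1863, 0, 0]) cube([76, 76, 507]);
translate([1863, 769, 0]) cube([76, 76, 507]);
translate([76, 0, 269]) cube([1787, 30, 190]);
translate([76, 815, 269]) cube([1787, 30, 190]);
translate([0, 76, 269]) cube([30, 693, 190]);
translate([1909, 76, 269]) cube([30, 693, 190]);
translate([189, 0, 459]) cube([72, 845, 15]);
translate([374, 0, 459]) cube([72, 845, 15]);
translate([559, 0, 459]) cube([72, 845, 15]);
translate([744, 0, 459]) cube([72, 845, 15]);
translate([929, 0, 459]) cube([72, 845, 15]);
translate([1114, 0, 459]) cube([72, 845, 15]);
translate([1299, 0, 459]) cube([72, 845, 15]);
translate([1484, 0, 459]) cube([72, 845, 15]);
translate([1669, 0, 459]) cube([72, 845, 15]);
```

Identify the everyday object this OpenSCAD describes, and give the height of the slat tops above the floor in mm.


A bed frame. The slat-top height is 474 mm.

Four posts, four rails, and a row of slats — a bed frame. Slats sit on the rails at z = 269 + 190 = 459; with slat thickness 15, the top is 474 mm.


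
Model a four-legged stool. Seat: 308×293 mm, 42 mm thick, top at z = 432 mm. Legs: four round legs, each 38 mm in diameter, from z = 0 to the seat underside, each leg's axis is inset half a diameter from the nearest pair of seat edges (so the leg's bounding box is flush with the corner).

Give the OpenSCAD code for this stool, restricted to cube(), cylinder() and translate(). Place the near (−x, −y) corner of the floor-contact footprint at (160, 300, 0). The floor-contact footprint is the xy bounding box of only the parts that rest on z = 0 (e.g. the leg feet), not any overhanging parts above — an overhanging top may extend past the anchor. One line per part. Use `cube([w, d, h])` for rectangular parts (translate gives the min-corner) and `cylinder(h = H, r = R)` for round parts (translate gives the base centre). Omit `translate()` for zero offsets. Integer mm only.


translate([160, 300, 390]) cube([308, 293, 42]);
translate([179, 319, 0]) cylinder(h = 390, r = 19);
translate([449, 319, 0]) cylinder(h = 390, r = 19);
translate([179, 574, 0]) cylinder(h = 390, r = 19);
translate([449, 574, 0]) cylinder(h = 390, r = 19);


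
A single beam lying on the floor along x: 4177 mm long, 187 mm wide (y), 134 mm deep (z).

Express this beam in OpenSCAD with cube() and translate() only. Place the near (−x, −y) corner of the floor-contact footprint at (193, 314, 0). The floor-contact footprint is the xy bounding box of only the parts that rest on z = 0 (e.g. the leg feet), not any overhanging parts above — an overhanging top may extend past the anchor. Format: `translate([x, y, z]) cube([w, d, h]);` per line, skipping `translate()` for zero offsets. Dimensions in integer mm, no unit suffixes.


translate([193, 314, 0]) cube([4177, 187, 134]);


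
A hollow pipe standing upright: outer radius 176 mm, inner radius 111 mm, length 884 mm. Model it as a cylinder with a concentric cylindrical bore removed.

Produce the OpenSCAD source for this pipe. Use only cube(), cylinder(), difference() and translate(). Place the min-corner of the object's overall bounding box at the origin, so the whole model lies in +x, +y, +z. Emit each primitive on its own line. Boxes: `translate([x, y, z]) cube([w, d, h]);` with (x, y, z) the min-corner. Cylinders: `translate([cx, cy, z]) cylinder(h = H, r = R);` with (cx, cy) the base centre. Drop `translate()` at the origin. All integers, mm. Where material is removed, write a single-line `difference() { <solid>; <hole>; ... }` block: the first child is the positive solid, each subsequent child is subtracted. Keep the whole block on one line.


difference() { translate([176, 176, 0]) cylinder(h = 884, r = 176); translate([176, 176, 0]) cylinder(h = 884, r = 111); }


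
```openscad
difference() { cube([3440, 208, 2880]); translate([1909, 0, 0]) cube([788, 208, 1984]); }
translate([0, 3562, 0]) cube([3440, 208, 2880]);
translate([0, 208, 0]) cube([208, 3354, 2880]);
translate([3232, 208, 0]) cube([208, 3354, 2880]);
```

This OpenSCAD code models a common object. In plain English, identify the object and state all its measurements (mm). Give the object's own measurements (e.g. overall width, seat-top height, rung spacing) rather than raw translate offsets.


A single room: four walls, each 2880 mm tall and 208 mm thick, enclosing an outside footprint 3440×3770 mm (x × y), no floor or roof. The front and back walls (−y and +y sides) run the full x-width; the side walls fit between their inner faces. A door opening 788 mm wide and 1984 mm tall is cut through the front wall from the floor up, its −x edge 1909 mm from the wall's −x end.


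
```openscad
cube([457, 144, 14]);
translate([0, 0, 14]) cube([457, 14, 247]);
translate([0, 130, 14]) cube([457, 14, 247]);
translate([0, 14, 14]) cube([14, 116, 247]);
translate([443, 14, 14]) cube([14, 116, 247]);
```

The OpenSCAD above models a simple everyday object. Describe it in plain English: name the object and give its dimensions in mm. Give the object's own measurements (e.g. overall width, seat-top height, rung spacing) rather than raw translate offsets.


An open-topped rectangular box: outside dimensions 457×144×261 mm, with a uniform wall and base thickness of 14 mm. The base is a full 457×144 slab on the floor; four walls sit on top of the base. The front and back walls (the −y and +y sides) span the full width; the two side walls fit between them.


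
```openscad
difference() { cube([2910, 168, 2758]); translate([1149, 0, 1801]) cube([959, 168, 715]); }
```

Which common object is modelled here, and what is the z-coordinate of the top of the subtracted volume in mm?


A wall with a window opening. The window head height is 2516 mm.

A wall with a rectangular opening subtracted — a window. Sill at z = 1801, opening 715 mm tall, so the head is at 1801 + 715 = 2516 mm.


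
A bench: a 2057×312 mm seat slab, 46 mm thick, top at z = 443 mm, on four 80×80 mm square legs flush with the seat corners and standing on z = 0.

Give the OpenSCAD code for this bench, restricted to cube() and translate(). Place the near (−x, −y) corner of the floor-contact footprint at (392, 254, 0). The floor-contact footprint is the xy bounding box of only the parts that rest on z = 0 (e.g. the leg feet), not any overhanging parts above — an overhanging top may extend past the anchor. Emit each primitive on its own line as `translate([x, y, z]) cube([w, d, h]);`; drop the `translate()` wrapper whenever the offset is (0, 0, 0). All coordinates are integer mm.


translate([392, 254, 397]) cube([2057, 312, 46]);
translate([392, 254, 0]) cube([80, 80, 397]);
translate([392, 486, 0]) cube([80, 80, 397]);
translate([2369, 254, 0]) cube([80, 80, 397]);
translate([2369, 486, 0]) cube([80, 80, 397]);


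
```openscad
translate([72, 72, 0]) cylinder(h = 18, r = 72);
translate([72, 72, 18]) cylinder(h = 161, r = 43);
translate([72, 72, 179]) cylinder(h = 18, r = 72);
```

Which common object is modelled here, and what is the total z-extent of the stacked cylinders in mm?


A spool. The overall height is 197 mm.

Three coaxial cylinders, large–small–large — a spool. Two 18 mm flanges and a 161 mm core give 18 + 161 + 18 = 197 mm.


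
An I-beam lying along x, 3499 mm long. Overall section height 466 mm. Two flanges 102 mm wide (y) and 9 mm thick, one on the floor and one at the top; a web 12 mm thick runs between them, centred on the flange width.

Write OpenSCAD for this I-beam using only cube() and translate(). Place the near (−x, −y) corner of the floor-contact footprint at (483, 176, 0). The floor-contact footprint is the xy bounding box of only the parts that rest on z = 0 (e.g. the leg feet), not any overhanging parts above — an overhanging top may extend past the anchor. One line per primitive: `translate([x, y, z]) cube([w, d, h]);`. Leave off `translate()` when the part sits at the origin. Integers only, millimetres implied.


translate([483, 176, 0]) cube([3499, 102, 9]);
translate([483, 221, 9]) cube([3499, 12, 448]);
translate([483, 176, 457]) cube([3499, 102, 9]);


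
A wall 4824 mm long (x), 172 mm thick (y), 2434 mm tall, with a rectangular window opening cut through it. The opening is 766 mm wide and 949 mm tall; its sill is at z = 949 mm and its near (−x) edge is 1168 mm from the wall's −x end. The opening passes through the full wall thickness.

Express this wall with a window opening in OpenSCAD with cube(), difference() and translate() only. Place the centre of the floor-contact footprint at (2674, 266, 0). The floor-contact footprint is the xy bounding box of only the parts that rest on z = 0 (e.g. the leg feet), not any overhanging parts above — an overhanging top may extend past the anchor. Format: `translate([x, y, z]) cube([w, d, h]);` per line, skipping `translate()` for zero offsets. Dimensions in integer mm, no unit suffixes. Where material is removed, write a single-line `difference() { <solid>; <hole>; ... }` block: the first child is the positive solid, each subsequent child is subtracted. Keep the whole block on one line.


difference() { translate([262, 180, 0]) cube([4824, 172, 2434]); translate([1430, 180, 949]) cube([766, 172, 949]); }


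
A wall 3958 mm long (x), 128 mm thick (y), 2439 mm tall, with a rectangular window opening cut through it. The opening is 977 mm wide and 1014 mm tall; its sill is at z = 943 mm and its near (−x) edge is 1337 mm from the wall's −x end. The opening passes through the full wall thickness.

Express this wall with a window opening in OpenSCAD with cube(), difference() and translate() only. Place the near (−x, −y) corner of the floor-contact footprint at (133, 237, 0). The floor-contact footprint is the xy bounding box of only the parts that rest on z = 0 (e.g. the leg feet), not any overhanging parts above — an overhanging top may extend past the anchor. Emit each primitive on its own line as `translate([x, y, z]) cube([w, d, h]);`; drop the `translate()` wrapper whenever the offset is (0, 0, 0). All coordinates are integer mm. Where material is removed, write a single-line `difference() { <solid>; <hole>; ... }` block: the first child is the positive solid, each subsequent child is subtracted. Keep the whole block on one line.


difference() { translate([133, 237, 0]) cube([3958, 128, 2439]); translate([1470, 237, 943]) cube([977, 128, 1014]); }


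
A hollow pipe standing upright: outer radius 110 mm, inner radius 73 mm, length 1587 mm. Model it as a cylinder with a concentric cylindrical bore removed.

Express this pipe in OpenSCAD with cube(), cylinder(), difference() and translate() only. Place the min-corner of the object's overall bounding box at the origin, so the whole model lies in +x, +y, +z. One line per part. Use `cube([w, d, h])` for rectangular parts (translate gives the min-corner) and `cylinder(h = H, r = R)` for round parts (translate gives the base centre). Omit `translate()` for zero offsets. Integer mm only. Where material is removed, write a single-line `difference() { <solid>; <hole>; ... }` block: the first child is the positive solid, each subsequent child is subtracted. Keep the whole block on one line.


difference() { translate([110, 110, 0]) cylinder(h = 1587, r = 110); translate([110, 110, 0]) cylinder(h = 1587, r = 73); }


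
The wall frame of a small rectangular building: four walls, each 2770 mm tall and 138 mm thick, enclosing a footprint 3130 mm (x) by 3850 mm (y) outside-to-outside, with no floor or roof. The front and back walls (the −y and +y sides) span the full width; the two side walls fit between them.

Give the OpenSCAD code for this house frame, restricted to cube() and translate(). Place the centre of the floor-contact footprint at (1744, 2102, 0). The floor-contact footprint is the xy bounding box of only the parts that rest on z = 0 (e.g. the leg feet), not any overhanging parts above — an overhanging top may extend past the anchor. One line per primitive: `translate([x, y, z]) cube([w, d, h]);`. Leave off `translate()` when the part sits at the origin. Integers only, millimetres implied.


translate([179, 177, 0]) cube([3130, 138, 2770]);
translate([179, 3889, 0]) cube([3130, 138, 2770]);
translate([179, 315, 0]) cube([138, 3574, 2770]);
translate([3171, 315, 0]) cube([138, 3574, 2770]);


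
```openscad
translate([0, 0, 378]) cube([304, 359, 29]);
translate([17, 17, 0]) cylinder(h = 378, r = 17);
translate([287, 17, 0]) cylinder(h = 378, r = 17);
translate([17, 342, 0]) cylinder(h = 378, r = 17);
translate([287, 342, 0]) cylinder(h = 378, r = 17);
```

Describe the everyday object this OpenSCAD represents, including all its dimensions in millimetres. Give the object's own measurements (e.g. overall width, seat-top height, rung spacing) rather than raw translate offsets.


A simple wooden stool: a rectangular seat 304 mm (x) by 359 mm (y), 29 mm thick, top face at z = 407 mm, on four round legs, each 34 mm in diameter. The legs rest on z = 0, each leg's axis is inset half a diameter from the nearest pair of seat edges (so the leg's bounding box is flush with the corner).


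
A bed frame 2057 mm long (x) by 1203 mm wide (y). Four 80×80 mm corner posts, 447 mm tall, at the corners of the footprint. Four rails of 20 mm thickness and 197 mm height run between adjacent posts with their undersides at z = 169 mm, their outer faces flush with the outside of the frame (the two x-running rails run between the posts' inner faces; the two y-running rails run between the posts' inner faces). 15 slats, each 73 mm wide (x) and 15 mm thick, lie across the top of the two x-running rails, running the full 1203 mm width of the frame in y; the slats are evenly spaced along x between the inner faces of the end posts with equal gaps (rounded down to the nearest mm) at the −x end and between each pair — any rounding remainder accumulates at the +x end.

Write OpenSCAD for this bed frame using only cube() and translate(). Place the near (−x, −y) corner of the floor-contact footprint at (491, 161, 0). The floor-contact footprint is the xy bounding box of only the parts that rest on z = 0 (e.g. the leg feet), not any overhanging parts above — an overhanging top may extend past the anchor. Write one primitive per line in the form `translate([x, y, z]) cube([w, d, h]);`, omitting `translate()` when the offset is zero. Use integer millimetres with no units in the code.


translate([491, 161, 0]) cube([80, 80, 447]);
translate([491, 1284, 0]) cube([80, 80, 447]);
translate([2468, 161, 0]) cube([80, 80, 447]);
translate([2468, 1284, 0]) cube([80, 80, 447]);
translate([571, 161, 169]) cube([1897, 20, 197]);
translate([571, 1344, 169]) cube([1897, 20, 197]);
translate([491, 241, 169]) cube([20, 1043, 197]);
translate([2528, 241, 169]) cube([20, 1043, 197]);
translate([621, 161, 366]) cube([73, 1203, 15]);
translate([744, 161, 366]) cube([73, 1203, 15]);
translate([867, 161, 366]) cube([73, 1203, 15]);
translate([990, 161, 366]) cube([73, 1203, 15]);
translate([1113, 161, 366]) cube([73, 1203, 15]);
translate([1236, 161, 366]) cube([73, 1203, 15]);
translate([1359, 161, 366]) cube([73, 1203, 15]);
translate([1482, 161, 366]) cube([73, 1203, 15]);
translate([1605, 161, 366]) cube([73, 1203, 15]);
translate([1728, 161, 366]) cube([73, 1203, 15]);
translate([1851, 161, 366]) cube([73, 1203, 15]);
translate([1974, 161, 366]) cube([73, 1203, 15]);
translate([2097, 161, 366]) cube([73, 1203, 15]);
translate([2220, 161, 366]) cube([73, 1203, 15]);
translate([2343, 161, 366]) cube([73, 1203, 15]);


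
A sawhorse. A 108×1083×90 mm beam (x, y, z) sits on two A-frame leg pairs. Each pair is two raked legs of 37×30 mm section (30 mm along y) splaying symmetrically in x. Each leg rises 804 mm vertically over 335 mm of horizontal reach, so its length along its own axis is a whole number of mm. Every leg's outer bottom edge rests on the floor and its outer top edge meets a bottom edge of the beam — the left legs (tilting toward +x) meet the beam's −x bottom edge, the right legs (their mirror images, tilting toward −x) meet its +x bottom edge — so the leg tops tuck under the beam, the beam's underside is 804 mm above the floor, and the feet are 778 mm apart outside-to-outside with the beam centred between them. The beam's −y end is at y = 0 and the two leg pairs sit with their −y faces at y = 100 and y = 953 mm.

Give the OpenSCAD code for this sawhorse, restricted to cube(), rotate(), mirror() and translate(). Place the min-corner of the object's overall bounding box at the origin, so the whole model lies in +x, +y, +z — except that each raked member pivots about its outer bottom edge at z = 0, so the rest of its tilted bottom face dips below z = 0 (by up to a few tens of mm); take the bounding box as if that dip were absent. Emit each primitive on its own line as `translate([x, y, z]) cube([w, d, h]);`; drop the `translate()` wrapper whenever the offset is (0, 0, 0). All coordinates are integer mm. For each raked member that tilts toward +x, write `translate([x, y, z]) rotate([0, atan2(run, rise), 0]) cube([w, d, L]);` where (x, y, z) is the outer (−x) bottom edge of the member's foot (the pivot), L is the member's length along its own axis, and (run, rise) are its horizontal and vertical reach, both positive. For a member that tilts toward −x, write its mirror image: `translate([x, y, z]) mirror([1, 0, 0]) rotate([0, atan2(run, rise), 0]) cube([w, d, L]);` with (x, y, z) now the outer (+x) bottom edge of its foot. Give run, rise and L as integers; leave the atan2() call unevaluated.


// leg length = √(335² + 804²) = 871
// right-leg outer foot x = 2·335 + 108 = 778
// beam min-corner = (335, 0, 804)
translate([335, 0, 804]) cube([108, 1083, 90]);
translate([0, 100, 0]) rotate([0, atan2(335, 804), 0]) cube([37, 30, 871]);
translate([778, 100, 0]) mirror([1, 0, 0]) rotate([0, atan2(335, 804), 0]) cube([37, 30, 871]);
translate([0, 953, 0]) rotate([0, atan2(335, 804), 0]) cube([37, 30, 871]);
translate([778, 953, 0]) mirror([1, 0, 0]) rotate([0, atan2(335, 804), 0]) cube([37, 30, 871]);


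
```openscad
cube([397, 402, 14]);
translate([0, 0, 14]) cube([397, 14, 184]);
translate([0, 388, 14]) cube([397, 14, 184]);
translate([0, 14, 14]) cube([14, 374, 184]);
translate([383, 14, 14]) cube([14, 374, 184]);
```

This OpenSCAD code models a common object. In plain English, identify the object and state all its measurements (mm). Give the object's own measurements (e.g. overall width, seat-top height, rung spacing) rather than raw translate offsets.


An open-topped rectangular box: outside dimensions 397×402×198 mm, with a uniform wall and base thickness of 14 mm. The base is a full 397×402 slab on the floor; four walls sit on top of the base. The front and back walls (the −y and +y sides) span the full width; the two side walls fit between them.


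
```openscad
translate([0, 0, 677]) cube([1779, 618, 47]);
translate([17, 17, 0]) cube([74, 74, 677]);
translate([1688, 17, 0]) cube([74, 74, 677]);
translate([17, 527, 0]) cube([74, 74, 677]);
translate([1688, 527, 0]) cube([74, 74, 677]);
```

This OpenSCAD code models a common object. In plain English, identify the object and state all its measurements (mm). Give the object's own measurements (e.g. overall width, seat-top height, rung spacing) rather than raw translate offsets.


A rectangular dining table. The top is 1779×618×47 mm with its upper surface at z = 724 mm. It stands on four 74×74 mm square legs, each inset 17 mm from the nearest pair of top edges, running from the floor to the underside of the top.


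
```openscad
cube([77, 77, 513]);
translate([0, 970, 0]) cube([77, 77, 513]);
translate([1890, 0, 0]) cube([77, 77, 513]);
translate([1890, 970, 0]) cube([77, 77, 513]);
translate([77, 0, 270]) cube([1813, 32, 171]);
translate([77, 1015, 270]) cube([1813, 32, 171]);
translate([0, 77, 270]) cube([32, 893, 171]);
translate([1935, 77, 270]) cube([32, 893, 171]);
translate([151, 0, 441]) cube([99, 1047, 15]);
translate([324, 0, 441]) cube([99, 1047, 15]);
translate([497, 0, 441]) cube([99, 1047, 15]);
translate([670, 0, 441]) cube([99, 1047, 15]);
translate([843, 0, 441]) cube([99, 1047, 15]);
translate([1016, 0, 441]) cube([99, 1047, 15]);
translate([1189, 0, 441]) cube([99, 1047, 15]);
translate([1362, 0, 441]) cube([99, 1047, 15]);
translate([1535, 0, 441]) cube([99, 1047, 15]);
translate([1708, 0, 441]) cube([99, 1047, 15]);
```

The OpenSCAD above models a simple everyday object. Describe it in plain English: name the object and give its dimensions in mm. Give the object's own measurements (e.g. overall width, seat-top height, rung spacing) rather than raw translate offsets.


A bed frame 1967 mm long (x) by 1047 mm wide (y). Four 77×77 mm corner posts, 513 mm tall, at the corners of the footprint. Four rails of 32 mm thickness and 171 mm height run between adjacent posts with their undersides at z = 270 mm, their outer faces flush with the outside of the frame (the two x-running rails run between the posts' inner faces; the two y-running rails run between the posts' inner faces). 10 slats, each 99 mm wide (x) and 15 mm thick, lie across the top of the two x-running rails, running the full 1047 mm width of the frame in y; along x they sit between the end posts with a 74 mm gap after the −x posts and between neighbouring slats, leaving 83 mm before the +x posts.


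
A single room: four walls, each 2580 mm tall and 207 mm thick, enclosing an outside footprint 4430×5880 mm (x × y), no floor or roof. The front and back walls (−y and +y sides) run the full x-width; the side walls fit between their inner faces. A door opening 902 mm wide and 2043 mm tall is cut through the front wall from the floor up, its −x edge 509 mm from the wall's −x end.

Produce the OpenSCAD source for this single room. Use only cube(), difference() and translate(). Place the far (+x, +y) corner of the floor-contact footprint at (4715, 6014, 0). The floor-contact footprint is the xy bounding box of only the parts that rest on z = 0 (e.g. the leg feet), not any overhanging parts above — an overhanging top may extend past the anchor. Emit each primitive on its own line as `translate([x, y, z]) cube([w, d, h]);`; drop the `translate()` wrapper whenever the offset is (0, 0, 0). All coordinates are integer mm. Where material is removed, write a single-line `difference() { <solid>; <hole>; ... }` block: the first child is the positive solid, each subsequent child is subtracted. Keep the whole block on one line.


difference() { translate([285, 134, 0]) cube([4430, 207, 2580]); translate([794, 134, 0]) cube([902, 207, 2043]); }
translate([285, 5807, 0]) cube([4430, 207, 2580]);
translate([285, 341, 0]) cube([207, 5466, 2580]);
translate([4508, 341, 0]) cube([207, 5466, 2580]);


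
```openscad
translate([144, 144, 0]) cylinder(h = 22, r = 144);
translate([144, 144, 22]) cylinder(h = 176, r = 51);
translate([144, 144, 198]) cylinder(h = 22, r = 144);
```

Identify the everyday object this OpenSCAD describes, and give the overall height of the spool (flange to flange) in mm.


A spool. The overall height is 220 mm.

Three coaxial cylinders, large–small–large — a spool. Two 22 mm flanges and a 176 mm core give 22 + 176 + 22 = 220 mm.


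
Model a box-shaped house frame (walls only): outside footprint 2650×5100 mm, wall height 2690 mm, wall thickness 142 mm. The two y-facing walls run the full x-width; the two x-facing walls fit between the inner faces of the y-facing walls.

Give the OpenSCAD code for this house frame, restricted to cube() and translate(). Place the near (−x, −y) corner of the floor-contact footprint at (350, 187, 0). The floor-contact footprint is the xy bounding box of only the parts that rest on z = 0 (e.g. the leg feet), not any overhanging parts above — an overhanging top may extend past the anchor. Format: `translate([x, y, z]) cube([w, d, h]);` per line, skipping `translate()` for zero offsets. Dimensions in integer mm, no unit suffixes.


translate([350, 187, 0]) cube([2650, 142, 2690]);
translate([350, 5145, 0]) cube([2650, 142, 2690]);
translate([350, 329, 0]) cube([142, 4816, 2690]);
translate([2858, 329, 0]) cube([142, 4816, 2690]);


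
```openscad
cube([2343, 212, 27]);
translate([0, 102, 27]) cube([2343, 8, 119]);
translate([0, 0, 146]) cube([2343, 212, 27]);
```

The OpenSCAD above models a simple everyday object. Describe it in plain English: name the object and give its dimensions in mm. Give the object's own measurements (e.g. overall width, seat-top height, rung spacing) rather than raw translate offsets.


An I-beam lying along x, 2343 mm long. Overall section height 173 mm. Two flanges 212 mm wide (y) and 27 mm thick, one on the floor and one at the top; a web 8 mm thick runs between them, centred on the flange width.


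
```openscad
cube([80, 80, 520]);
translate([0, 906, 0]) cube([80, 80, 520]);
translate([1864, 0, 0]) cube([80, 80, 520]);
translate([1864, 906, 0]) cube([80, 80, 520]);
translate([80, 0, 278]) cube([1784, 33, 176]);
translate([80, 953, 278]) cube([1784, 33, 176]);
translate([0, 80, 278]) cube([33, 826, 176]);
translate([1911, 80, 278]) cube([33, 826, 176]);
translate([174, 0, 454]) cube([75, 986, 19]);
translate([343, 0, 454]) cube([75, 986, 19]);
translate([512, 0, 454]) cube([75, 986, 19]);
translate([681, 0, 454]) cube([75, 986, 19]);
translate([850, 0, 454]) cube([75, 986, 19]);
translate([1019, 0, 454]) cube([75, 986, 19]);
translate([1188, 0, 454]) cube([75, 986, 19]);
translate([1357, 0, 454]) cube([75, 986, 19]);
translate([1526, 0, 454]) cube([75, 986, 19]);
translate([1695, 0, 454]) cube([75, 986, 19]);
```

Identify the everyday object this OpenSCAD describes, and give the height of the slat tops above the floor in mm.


A bed frame. The slat-top height is 473 mm.

Four posts, four rails, and a row of slats — a bed frame. Slats sit on the rails at z = 278 + 176 = 454; with slat thickness 19, the top is 473 mm.


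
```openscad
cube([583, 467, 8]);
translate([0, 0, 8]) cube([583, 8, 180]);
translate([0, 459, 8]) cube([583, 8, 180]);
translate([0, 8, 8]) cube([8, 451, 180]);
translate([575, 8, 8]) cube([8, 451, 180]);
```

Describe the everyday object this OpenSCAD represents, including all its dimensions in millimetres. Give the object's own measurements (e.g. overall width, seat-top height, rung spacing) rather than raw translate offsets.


An open-topped rectangular box: outside dimensions 583×467×188 mm, with a uniform wall and base thickness of 8 mm. The base is a full 583×467 slab on the floor; four walls sit on top of the base. The front and back walls (the −y and +y sides) span the full width; the two side walls fit between them.


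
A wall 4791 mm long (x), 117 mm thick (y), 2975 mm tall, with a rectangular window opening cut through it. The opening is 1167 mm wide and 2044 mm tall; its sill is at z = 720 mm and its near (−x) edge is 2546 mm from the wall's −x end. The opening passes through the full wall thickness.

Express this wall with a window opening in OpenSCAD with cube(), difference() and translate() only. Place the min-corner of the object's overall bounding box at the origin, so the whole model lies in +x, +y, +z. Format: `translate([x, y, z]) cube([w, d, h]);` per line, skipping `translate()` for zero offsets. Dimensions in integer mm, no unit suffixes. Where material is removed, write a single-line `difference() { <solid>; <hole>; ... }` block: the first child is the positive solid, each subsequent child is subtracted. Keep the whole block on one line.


difference() { cube([4791, 117, 2975]); translate([2546, 0, 720]) cube([1167, 117, 2044]); }


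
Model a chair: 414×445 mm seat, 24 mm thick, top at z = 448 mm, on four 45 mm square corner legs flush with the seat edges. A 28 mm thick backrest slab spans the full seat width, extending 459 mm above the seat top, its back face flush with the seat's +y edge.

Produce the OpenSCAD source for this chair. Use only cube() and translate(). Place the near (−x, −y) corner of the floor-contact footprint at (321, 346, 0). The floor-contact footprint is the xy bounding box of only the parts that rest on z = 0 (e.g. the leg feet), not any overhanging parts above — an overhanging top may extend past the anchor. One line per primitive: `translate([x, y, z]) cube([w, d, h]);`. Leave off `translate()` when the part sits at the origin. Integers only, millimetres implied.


translate([321, 346, 424]) cube([414, 445, 24]);
translate([321, 346, 0]) cube([45, 45, 424]);
translate([690, 346, 0]) cube([45, 45, 424]);
translate([321, 746, 0]) cube([45, 45, 424]);
translate([690, 746, 0]) cube([45, 45, 424]);
translate([321, 763, 448]) cube([414, 28, 459]);
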